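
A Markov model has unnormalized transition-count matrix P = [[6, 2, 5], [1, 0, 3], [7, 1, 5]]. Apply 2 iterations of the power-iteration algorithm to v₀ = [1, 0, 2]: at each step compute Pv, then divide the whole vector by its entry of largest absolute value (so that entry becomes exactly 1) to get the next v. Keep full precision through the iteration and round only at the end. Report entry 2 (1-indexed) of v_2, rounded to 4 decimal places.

Pv0 = (16.00000, 7.00000, 17.00000); divide by 17.00000 → v1 = (0.94118, 0.41176, 1.00000)
Pv1 = (11.47059, 3.94118, 12.00000); divide by 12.00000 → v2 = (0.95588, 0.32843, 1.00000)
Requested entry of v2: 67/204 = 0.3284

0.3284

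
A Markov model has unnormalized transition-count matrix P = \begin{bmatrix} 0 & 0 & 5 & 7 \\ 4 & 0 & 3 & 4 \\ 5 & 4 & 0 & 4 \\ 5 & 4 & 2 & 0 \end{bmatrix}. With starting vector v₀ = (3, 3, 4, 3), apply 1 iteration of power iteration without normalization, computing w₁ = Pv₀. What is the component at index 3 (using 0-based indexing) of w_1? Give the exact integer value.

35

w1 = Pv₀ = (41, 36, 39, 35)
The requested component of w1 is 35.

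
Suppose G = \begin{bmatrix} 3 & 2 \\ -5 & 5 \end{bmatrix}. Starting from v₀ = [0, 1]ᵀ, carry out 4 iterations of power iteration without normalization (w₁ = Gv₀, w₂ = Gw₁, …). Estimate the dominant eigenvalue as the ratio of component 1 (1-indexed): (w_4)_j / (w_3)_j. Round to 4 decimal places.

λ ≈ 2.8718

w1 = Gv₀ = (3·0 + 2·1; (-5)·0 + 5·1) = (2, 5)
w2 = Gw1 = (3·2 + 2·5; (-5)·2 + 5·5) = (16, 15)
w3 = Gw2 = (78, -5)
w4 = Gw3 = (224, -415)
Ratio at component: 224 / 78 = 2.8718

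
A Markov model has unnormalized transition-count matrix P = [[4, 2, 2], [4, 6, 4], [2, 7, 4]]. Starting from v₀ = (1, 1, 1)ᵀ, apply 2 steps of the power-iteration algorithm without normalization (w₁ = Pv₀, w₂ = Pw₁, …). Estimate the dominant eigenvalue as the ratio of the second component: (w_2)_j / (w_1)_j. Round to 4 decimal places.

12.0000

w1 = Pv₀ = (4·1 + 2·1 + 2·1; 4·1 + 6·1 + 4·1; 2·1 + 7·1 + 4·1) = (8, 14, 13)
w2 = Pw1 = (4·8 + 2·14 + 2·13; 4·8 + 6·14 + 4·13; 2·8 + 7·14 + 4·13) = (86, 168, 166)
Ratio at component: 168 / 14 = 12.0000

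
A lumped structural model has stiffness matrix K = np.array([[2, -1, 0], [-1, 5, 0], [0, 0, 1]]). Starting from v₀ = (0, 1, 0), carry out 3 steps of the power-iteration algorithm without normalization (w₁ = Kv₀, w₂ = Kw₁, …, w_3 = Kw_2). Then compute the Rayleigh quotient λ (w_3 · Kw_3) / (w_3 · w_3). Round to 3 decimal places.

5.302

w1 = Kv₀ = (-1, 5, 0)
w2 = Kw1 = (-7, 26, 0)
w3 = Kw2 = (-40, 137, 0)
Kw3 = (-217, 725, 0)
w3·Kw3 = (-40)·(-217) + 137·725 + 0·0 = 108005; w3·w3 = (-40)·(-40) + 137·137 + 0·0 = 20369
λ ≈ 108005/20369 = 5.302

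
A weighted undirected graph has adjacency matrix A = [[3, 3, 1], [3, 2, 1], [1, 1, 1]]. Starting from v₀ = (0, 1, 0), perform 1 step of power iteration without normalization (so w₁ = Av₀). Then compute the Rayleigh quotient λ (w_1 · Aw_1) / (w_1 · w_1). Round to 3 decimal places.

w1 = Av₀ = (3, 2, 1)
Aw1 = (16, 14, 6)
w1·Aw1 = 3·16 + 2·14 + 1·6 = 82; w1·w1 = 3·3 + 2·2 + 1·1 = 14
λ ≈ 82/14 = 5.857

λ ≈ 5.857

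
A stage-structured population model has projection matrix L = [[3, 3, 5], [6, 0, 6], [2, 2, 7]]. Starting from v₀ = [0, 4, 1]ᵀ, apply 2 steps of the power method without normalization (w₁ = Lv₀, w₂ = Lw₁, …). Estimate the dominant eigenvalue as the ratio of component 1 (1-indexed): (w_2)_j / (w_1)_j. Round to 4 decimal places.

λ ≈ 8.4706

w1 = Lv₀ = (3·0 + 3·4 + 5·1; 6·0 + 0·4 + 6·1; 2·0 + 2·4 + 7·1) = (17, 6, 15)
w2 = Lw1 = (3·17 + 3·6 + 5·15; 6·17 + 0·6 + 6·15; 2·17 + 2·6 + 7·15) = (144, 192, 151)
Ratio at component: 144 / 17 = 8.4706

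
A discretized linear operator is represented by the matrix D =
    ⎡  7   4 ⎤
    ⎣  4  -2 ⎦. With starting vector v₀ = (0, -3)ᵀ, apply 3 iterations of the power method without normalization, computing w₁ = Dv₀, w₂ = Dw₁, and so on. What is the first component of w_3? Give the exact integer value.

-660

w1 = Dv₀ = (7·0 + 4·(-3); 4·0 + (-2)·(-3)) = (-12, 6)
w2 = Dw1 = (7·(-12) + 4·6; 4·(-12) + (-2)·6) = (-60, -60)
w3 = Dw2 = (-660, -120)
The requested component of w3 is -660.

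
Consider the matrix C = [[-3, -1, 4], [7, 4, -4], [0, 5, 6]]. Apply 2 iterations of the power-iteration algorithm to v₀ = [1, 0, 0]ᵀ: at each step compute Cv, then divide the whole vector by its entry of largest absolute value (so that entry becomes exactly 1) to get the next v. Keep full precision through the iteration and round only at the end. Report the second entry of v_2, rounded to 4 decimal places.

0.2000

Cv0 = (-3.00000, 7.00000, 0.00000); divide by 7.00000 → v1 = (-0.42857, 1.00000, 0.00000)
Cv1 = (0.28571, 1.00000, 5.00000); divide by 5.00000 → v2 = (0.05714, 0.20000, 1.00000)
Requested entry of v2: 7/35 = 0.2000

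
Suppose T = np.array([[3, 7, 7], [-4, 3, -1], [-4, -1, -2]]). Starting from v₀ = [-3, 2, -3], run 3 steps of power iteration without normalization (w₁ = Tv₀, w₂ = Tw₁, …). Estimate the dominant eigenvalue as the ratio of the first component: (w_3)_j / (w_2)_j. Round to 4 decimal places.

λ ≈ 7.0474

w1 = Tv₀ = (3·(-3) + 7·2 + 7·(-3); (-4)·(-3) + 3·2 + (-1)·(-3); (-4)·(-3) + (-1)·2 + (-2)·(-3)) = (-16, 21, 16)
w2 = Tw1 = (3·(-16) + 7·21 + 7·16; (-4)·(-16) + 3·21 + (-1)·16; (-4)·(-16) + (-1)·21 + (-2)·16) = (211, 111, 11)
w3 = Tw2 = (1487, -522, -977)
Ratio at component: 1487 / 211 = 7.0474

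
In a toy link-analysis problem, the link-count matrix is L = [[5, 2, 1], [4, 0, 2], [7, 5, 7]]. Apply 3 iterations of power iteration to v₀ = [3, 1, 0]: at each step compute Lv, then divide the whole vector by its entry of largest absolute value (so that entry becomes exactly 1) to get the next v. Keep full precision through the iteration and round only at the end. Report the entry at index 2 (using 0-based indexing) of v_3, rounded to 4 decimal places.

Lv0 = (17.00000, 12.00000, 26.00000); divide by 26.00000 → v1 = (0.65385, 0.46154, 1.00000)
Lv1 = (5.19231, 4.61538, 13.88462); divide by 13.88462 → v2 = (0.37396, 0.33241, 1.00000)
Lv2 = (3.53463, 3.49584, 11.27978); divide by 11.27978 → v3 = (0.31336, 0.30992, 1.00000)
Requested entry of v3: 4072/4072 = 1.0000

1.0000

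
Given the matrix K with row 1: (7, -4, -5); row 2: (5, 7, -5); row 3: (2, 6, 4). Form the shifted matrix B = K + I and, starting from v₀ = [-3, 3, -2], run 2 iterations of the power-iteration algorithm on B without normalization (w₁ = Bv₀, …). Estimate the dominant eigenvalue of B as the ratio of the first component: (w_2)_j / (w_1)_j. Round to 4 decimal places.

B = K + I has rows (8, -4, -5); (5, 8, -5); (2, 6, 5)
w1 = Bv₀ = (-26, 19, 2)
w2 = Bw1 = (-294, 12, 72)
Ratio: -294/-26 = 11.3077

11.3077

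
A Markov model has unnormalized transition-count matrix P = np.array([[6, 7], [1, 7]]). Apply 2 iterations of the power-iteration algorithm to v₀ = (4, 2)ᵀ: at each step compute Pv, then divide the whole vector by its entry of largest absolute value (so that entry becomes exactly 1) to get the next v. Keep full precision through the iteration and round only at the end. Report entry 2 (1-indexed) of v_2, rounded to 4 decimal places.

0.4633

Pv0 = (38.00000, 18.00000); divide by 38.00000 → v1 = (1.00000, 0.47368)
Pv1 = (9.31579, 4.31579); divide by 9.31579 → v2 = (1.00000, 0.46328)
Requested entry of v2: 164/354 = 0.4633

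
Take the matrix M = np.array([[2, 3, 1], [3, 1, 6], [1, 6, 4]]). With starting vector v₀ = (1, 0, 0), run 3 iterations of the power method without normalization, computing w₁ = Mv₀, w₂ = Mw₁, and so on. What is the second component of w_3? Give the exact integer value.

w1 = Mv₀ = (2, 3, 1)
w2 = Mw1 = (14, 15, 24)
w3 = Mw2 = (97, 201, 200)
The requested component of w3 is 201.

201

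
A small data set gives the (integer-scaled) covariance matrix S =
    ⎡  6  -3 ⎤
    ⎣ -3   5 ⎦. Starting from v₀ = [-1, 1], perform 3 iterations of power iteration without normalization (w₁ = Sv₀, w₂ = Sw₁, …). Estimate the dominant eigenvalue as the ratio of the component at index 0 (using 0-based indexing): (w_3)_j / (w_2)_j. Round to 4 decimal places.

8.5769

w1 = Sv₀ = (6·(-1) + (-3)·1; (-3)·(-1) + 5·1) = (-9, 8)
w2 = Sw1 = (6·(-9) + (-3)·8; (-3)·(-9) + 5·8) = (-78, 67)
w3 = Sw2 = (-669, 569)
Ratio at component: -669 / -78 = 8.5769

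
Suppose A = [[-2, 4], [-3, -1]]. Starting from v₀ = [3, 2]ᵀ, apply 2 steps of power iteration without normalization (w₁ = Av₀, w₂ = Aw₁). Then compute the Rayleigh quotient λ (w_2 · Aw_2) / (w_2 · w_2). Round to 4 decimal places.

w1 = Av₀ = (2, -11)
w2 = Aw1 = (-48, 5)
Aw2 = (116, 139)
w2·Aw2 = (-48)·116 + 5·139 = -4873; w2·w2 = (-48)·(-48) + 5·5 = 2329
λ ≈ -4873/2329 = -2.0923

-2.0923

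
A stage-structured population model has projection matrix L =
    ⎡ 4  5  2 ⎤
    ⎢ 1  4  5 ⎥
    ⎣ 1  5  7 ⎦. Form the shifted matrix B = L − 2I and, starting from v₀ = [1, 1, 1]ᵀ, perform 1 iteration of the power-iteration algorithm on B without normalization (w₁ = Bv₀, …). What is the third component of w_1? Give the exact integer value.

11

B = L − 2I has rows (2, 5, 2); (1, 2, 5); (1, 5, 5)
w1 = Bv₀ = (2·1 + 5·1 + 2·1; 1·1 + 2·1 + 5·1; 1·1 + 5·1 + 5·1) = (9, 8, 11)
Requested component of w1: 11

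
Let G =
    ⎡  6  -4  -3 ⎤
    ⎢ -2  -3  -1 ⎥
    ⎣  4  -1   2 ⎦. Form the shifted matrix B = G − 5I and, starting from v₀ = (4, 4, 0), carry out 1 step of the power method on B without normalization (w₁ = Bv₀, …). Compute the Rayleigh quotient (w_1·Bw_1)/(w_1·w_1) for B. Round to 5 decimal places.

B = G − 5I has rows (1, -4, -3); (-2, -8, -1); (4, -1, -3)
w1 = Bv₀ = (1·4 + (-4)·4 + (-3)·0; (-2)·4 + (-8)·4 + (-1)·0; 4·4 + (-1)·4 + (-3)·0) = (-12, -40, 12)
Bw1 = (112, 332, -44)
w1·Bw1 = -15152; w1·w1 = 1888; μ ≈ -15152/1888 = -8.02542

-8.02542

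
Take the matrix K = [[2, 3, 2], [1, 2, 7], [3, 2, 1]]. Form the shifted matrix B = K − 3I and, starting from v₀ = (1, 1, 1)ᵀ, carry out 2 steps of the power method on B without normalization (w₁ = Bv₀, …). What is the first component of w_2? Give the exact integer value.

B = K − 3I has rows (-1, 3, 2); (1, -1, 7); (3, 2, -2)
w1 = Bv₀ = ((-1)·1 + 3·1 + 2·1; 1·1 + (-1)·1 + 7·1; 3·1 + 2·1 + (-2)·1) = (4, 7, 3)
w2 = Bw1 = ((-1)·4 + 3·7 + 2·3; 1·4 + (-1)·7 + 7·3; 3·4 + 2·7 + (-2)·3) = (23, 18, 20)
Requested component of w2: 23

23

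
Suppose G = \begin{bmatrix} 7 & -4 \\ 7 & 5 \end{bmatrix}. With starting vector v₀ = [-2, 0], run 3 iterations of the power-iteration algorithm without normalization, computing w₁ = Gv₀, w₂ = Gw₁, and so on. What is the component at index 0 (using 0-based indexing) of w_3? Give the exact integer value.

378

w1 = Gv₀ = (7·(-2) + (-4)·0; 7·(-2) + 5·0) = (-14, -14)
w2 = Gw1 = (7·(-14) + (-4)·(-14); 7·(-14) + 5·(-14)) = (-42, -168)
w3 = Gw2 = (378, -1134)
The requested component of w3 is 378.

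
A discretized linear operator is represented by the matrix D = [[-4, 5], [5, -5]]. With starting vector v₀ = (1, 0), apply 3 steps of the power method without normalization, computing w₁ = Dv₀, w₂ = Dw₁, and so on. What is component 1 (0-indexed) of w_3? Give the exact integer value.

w1 = Dv₀ = ((-4)·1 + 5·0; 5·1 + (-5)·0) = (-4, 5)
w2 = Dw1 = ((-4)·(-4) + 5·5; 5·(-4) + (-5)·5) = (41, -45)
w3 = Dw2 = (-389, 430)
The requested component of w3 is 430.

430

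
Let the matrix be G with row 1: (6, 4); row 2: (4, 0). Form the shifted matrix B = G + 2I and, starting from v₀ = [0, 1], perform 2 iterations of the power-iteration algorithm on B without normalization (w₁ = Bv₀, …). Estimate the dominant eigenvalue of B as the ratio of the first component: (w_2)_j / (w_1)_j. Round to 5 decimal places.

B = G + 2I has rows (8, 4); (4, 2)
w1 = Bv₀ = (8·0 + 4·1; 4·0 + 2·1) = (4, 2)
w2 = Bw1 = (8·4 + 4·2; 4·4 + 2·2) = (40, 20)
Ratio: 40/4 = 10.00000

μ ≈ 10.00000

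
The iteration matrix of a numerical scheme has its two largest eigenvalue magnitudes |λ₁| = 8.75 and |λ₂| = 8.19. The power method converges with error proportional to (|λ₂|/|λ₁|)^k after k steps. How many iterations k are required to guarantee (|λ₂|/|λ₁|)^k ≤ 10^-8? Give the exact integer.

|λ₂/λ₁| = 8.19/8.75 = 0.93600
Need k ≥ ln(10^-8) / ln(0.93600) = -18.4207 / -0.0661 ≈ 278.511
Smallest integer k satisfying the bound: 279

279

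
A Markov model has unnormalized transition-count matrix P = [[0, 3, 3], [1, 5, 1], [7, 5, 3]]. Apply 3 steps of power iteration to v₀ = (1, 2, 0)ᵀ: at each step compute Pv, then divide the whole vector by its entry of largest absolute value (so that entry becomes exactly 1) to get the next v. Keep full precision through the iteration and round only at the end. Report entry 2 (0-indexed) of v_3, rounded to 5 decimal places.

1.00000

Pv0 = (6.000000, 11.000000, 17.000000); divide by 17.000000 → v1 = (0.352941, 0.647059, 1.000000)
Pv1 = (4.941176, 4.588235, 8.705882); divide by 8.705882 → v2 = (0.567568, 0.527027, 1.000000)
Pv2 = (4.581081, 4.202703, 9.608108); divide by 9.608108 → v3 = (0.476793, 0.437412, 1.000000)
Requested entry of v3: 1422/1422 = 1.00000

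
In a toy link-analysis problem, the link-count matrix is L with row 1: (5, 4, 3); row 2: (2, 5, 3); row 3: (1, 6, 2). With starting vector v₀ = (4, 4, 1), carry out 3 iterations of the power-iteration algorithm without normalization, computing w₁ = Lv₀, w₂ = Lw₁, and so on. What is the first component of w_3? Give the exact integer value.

w1 = Lv₀ = (5·4 + 4·4 + 3·1; 2·4 + 5·4 + 3·1; 1·4 + 6·4 + 2·1) = (39, 31, 30)
w2 = Lw1 = (5·39 + 4·31 + 3·30; 2·39 + 5·31 + 3·30; 1·39 + 6·31 + 2·30) = (409, 323, 285)
w3 = Lw2 = (4192, 3288, 2917)
The requested component of w3 is 4192.

4192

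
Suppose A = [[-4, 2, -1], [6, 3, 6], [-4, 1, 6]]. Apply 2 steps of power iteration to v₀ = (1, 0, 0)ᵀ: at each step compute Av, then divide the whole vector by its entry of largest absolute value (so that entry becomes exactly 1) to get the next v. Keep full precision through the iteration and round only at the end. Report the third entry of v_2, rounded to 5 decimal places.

-0.06250

Av0 = (-4.000000, 6.000000, -4.000000); divide by 6.000000 → v1 = (-0.666667, 1.000000, -0.666667)
Av1 = (5.333333, -5.000000, -0.333333); divide by 5.333333 → v2 = (1.000000, -0.937500, -0.062500)
Requested entry of v2: -2/32 = -0.06250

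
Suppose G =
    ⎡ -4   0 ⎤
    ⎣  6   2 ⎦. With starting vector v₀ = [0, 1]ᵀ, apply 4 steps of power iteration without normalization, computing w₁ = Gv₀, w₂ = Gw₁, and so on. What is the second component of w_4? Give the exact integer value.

16

w1 = Gv₀ = ((-4)·0 + 0·1; 6·0 + 2·1) = (0, 2)
w2 = Gw1 = ((-4)·0 + 0·2; 6·0 + 2·2) = (0, 4)
w3 = Gw2 = (0, 8)
w4 = Gw3 = (0, 16)
The requested component of w4 is 16.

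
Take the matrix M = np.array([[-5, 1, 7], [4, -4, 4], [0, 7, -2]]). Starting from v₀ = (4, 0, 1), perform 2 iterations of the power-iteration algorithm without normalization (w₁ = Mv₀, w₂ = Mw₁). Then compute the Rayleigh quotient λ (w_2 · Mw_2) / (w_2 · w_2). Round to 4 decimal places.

w1 = Mv₀ = (-13, 20, -2)
w2 = Mw1 = (71, -140, 144)
Mw2 = (513, 1420, -1268)
w2·Mw2 = 71·513 + (-140)·1420 + 144·(-1268) = -344969; w2·w2 = 71·71 + (-140)·(-140) + 144·144 = 45377
λ ≈ -344969/45377 = -7.6023

λ ≈ -7.6023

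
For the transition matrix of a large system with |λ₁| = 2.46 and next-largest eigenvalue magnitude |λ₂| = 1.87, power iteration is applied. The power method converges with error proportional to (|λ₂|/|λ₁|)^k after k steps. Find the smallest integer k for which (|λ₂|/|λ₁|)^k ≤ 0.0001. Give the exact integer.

|λ₂/λ₁| = 1.87/2.46 = 0.76016
Need k ≥ ln(0.0001) / ln(0.76016) = -9.2103 / -0.2742 ≈ 33.587
Smallest integer k satisfying the bound: 34

34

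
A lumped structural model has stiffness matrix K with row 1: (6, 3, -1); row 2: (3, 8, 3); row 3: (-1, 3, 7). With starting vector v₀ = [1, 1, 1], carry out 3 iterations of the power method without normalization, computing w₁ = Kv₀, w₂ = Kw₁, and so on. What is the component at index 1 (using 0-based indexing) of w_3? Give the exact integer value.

w1 = Kv₀ = (8, 14, 9)
w2 = Kw1 = (81, 163, 97)
w3 = Kw2 = (878, 1838, 1087)
The requested component of w3 is 1838.

1838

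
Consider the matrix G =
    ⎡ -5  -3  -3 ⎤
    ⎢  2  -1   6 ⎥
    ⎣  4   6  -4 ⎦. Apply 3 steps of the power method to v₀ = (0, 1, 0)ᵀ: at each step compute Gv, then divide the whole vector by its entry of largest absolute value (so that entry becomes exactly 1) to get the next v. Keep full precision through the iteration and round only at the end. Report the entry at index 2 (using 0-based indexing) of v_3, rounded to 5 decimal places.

Gv0 = (-3.000000, -1.000000, 6.000000); divide by 6.000000 → v1 = (-0.500000, -0.166667, 1.000000)
Gv1 = (0.000000, 5.166667, -7.000000); divide by -7.000000 → v2 = (0.000000, -0.738095, 1.000000)
Gv2 = (-0.785714, 6.738095, -8.428571); divide by -8.428571 → v3 = (0.093220, -0.799435, 1.000000)
Requested entry of v3: 354/354 = 1.00000

1.00000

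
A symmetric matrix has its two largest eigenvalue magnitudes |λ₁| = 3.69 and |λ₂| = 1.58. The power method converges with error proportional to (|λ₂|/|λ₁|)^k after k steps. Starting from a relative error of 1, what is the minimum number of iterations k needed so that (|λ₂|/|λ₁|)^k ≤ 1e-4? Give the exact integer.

|λ₂/λ₁| = 1.58/3.69 = 0.42818
Need k ≥ ln(1e-4) / ln(0.42818) = -9.2103 / -0.8482 ≈ 10.859
Smallest integer k satisfying the bound: 11

11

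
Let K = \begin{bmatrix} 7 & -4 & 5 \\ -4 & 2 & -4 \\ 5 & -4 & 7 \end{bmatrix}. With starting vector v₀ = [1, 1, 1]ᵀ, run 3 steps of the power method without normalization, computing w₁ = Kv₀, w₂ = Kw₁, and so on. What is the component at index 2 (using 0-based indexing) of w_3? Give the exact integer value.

1744

w1 = Kv₀ = (7·1 + (-4)·1 + 5·1; (-4)·1 + 2·1 + (-4)·1; 5·1 + (-4)·1 + 7·1) = (8, -6, 8)
w2 = Kw1 = (7·8 + (-4)·(-6) + 5·8; (-4)·8 + 2·(-6) + (-4)·8; 5·8 + (-4)·(-6) + 7·8) = (120, -76, 120)
w3 = Kw2 = (1744, -1112, 1744)
The requested component of w3 is 1744.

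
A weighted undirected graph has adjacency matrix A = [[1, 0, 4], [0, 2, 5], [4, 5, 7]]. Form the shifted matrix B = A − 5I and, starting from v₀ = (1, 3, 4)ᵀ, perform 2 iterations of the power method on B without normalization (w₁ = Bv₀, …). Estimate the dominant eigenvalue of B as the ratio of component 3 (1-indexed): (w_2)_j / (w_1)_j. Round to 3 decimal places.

5.815

B = A − 5I has rows (-4, 0, 4); (0, -3, 5); (4, 5, 2)
w1 = Bv₀ = (12, 11, 27)
w2 = Bw1 = (60, 102, 157)
Ratio: 157/27 = 5.815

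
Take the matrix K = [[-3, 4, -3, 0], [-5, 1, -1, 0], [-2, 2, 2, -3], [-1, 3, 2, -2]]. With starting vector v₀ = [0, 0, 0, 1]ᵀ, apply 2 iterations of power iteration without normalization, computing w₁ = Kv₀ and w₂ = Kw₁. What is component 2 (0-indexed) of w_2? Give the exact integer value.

w1 = Kv₀ = (0, 0, -3, -2)
w2 = Kw1 = (9, 3, 0, -2)
The requested component of w2 is 0.

0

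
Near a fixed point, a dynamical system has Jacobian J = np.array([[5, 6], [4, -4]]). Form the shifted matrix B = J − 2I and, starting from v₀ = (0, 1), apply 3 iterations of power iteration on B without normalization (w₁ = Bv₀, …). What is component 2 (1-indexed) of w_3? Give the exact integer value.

-432

B = J − 2I has rows (3, 6); (4, -6)
w1 = Bv₀ = (3·0 + 6·1; 4·0 + (-6)·1) = (6, -6)
w2 = Bw1 = (3·6 + 6·(-6); 4·6 + (-6)·(-6)) = (-18, 60)
w3 = Bw2 = (306, -432)
Requested component of w3: -432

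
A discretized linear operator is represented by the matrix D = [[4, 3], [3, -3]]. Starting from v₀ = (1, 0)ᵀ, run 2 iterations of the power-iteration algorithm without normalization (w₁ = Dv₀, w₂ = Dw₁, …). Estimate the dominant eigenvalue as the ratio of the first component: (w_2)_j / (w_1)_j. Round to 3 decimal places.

w1 = Dv₀ = (4, 3)
w2 = Dw1 = (25, 3)
Ratio at component: 25 / 4 = 6.250

6.250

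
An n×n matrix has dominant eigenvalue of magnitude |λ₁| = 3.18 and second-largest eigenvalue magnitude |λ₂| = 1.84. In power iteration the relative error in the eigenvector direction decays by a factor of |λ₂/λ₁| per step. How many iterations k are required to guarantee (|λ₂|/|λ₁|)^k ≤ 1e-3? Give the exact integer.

|λ₂/λ₁| = 1.84/3.18 = 0.57862
Need k ≥ ln(1e-3) / ln(0.57862) = -6.9078 / -0.5471 ≈ 12.626
Smallest integer k satisfying the bound: 13

13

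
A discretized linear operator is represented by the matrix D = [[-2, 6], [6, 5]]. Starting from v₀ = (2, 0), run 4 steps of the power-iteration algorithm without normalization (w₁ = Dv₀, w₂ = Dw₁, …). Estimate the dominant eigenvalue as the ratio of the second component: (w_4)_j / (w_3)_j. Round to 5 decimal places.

w1 = Dv₀ = (-4, 12)
w2 = Dw1 = (80, 36)
w3 = Dw2 = (56, 660)
w4 = Dw3 = (3848, 3636)
Ratio at component: 3636 / 660 = 5.50909

λ ≈ 5.50909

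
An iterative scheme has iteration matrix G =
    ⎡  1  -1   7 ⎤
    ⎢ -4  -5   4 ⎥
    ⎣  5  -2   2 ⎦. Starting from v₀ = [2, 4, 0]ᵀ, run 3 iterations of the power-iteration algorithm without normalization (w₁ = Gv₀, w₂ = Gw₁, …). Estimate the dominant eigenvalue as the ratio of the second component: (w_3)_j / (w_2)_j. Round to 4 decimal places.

λ ≈ -4.7436

w1 = Gv₀ = (1·2 + (-1)·4 + 7·0; (-4)·2 + (-5)·4 + 4·0; 5·2 + (-2)·4 + 2·0) = (-2, -28, 2)
w2 = Gw1 = (1·(-2) + (-1)·(-28) + 7·2; (-4)·(-2) + (-5)·(-28) + 4·2; 5·(-2) + (-2)·(-28) + 2·2) = (40, 156, 50)
w3 = Gw2 = (234, -740, -12)
Ratio at component: -740 / 156 = -4.7436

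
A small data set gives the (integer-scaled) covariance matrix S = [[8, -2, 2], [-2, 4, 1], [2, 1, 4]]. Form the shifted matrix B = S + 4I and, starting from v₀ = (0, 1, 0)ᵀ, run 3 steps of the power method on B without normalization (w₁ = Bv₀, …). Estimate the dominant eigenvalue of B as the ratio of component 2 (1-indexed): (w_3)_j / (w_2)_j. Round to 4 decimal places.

9.2754

B = S + 4I has rows (12, -2, 2); (-2, 8, 1); (2, 1, 8)
w1 = Bv₀ = (12·0 + (-2)·1 + 2·0; (-2)·0 + 8·1 + 1·0; 2·0 + 1·1 + 8·0) = (-2, 8, 1)
w2 = Bw1 = (12·(-2) + (-2)·8 + 2·1; (-2)·(-2) + 8·8 + 1·1; 2·(-2) + 1·8 + 8·1) = (-38, 69, 12)
w3 = Bw2 = (-570, 640, 89)
Ratio: 640/69 = 9.2754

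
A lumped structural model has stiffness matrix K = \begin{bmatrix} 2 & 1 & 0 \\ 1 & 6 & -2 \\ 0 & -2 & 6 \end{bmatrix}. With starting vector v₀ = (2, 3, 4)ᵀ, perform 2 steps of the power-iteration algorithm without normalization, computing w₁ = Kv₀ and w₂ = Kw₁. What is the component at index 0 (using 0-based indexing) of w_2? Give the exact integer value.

26

w1 = Kv₀ = (2·2 + 1·3 + 0·4; 1·2 + 6·3 + (-2)·4; 0·2 + (-2)·3 + 6·4) = (7, 12, 18)
w2 = Kw1 = (2·7 + 1·12 + 0·18; 1·7 + 6·12 + (-2)·18; 0·7 + (-2)·12 + 6·18) = (26, 43, 84)
The requested component of w2 is 26.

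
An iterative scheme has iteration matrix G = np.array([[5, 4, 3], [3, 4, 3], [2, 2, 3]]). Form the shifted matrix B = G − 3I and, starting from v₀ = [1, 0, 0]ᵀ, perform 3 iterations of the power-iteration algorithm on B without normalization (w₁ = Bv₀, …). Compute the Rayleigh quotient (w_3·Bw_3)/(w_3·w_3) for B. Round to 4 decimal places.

B = G − 3I has rows (2, 4, 3); (3, 1, 3); (2, 2, 0)
w1 = Bv₀ = (2, 3, 2)
w2 = Bw1 = (22, 15, 10)
w3 = Bw2 = (134, 111, 74)
Bw3 = (934, 735, 490)
w3·Bw3 = 243001; w3·w3 = 35753; μ ≈ 243001/35753 = 6.7967

6.7967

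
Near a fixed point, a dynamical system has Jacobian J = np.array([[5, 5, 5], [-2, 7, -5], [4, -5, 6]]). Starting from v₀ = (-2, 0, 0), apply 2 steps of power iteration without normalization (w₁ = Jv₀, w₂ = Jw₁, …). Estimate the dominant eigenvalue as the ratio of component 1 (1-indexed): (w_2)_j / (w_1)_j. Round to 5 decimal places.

λ ≈ 7.00000

w1 = Jv₀ = (-10, 4, -8)
w2 = Jw1 = (-70, 88, -108)
Ratio at component: -70 / -10 = 7.00000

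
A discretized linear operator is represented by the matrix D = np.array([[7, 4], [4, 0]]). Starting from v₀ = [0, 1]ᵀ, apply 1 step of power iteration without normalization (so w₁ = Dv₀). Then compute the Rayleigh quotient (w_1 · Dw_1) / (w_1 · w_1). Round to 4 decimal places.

7.0000

w1 = Dv₀ = (7·0 + 4·1; 4·0 + 0·1) = (4, 0)
Dw1 = (28, 16)
w1·Dw1 = 4·28 + 0·16 = 112; w1·w1 = 4·4 + 0·0 = 16
λ ≈ 112/16 = 7.0000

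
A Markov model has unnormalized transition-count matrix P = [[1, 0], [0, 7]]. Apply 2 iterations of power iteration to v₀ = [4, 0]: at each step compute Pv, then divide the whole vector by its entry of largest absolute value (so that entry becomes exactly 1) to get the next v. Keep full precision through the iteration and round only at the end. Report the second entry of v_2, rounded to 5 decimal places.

Pv0 = (4.000000, 0.000000); divide by 4.000000 → v1 = (1.000000, 0.000000)
Pv1 = (1.000000, 0.000000); divide by 1.000000 → v2 = (1.000000, 0.000000)
Requested entry of v2: 0/4 = 0.00000

0.00000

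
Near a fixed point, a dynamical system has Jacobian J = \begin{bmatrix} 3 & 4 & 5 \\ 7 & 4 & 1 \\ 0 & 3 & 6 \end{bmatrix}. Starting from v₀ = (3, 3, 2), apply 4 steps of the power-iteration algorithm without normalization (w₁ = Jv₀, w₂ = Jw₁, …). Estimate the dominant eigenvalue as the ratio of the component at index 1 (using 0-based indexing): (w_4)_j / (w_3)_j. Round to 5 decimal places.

10.88416

w1 = Jv₀ = (31, 35, 21)
w2 = Jw1 = (338, 378, 231)
w3 = Jw2 = (3681, 4109, 2520)
w4 = Jw3 = (40079, 44723, 27447)
Ratio at component: 44723 / 4109 = 10.88416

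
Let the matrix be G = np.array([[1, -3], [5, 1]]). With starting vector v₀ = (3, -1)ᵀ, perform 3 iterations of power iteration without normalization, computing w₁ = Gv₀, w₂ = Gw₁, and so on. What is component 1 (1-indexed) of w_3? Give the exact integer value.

-168

w1 = Gv₀ = (1·3 + (-3)·(-1); 5·3 + 1·(-1)) = (6, 14)
w2 = Gw1 = (1·6 + (-3)·14; 5·6 + 1·14) = (-36, 44)
w3 = Gw2 = (-168, -136)
The requested component of w3 is -168.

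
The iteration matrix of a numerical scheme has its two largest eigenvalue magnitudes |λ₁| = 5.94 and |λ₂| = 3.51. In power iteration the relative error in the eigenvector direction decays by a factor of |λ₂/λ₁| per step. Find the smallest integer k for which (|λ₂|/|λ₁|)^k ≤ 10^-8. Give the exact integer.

|λ₂/λ₁| = 3.51/5.94 = 0.59091
Need k ≥ ln(10^-8) / ln(0.59091) = -18.4207 / -0.5261 ≈ 35.014
Smallest integer k satisfying the bound: 36

36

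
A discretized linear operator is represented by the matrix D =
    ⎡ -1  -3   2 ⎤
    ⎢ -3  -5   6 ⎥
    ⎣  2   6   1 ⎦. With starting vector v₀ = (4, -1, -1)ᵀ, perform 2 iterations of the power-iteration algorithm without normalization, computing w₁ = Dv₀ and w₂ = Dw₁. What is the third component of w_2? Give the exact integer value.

-83

w1 = Dv₀ = ((-1)·4 + (-3)·(-1) + 2·(-1); (-3)·4 + (-5)·(-1) + 6·(-1); 2·4 + 6·(-1) + 1·(-1)) = (-3, -13, 1)
w2 = Dw1 = ((-1)·(-3) + (-3)·(-13) + 2·1; (-3)·(-3) + (-5)·(-13) + 6·1; 2·(-3) + 6·(-13) + 1·1) = (44, 80, -83)
The requested component of w2 is -83.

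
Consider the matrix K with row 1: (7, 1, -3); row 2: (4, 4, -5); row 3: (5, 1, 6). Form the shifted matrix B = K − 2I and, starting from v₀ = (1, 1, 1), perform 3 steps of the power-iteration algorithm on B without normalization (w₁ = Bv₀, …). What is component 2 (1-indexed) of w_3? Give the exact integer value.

B = K − 2I has rows (5, 1, -3); (4, 2, -5); (5, 1, 4)
w1 = Bv₀ = (5·1 + 1·1 + (-3)·1; 4·1 + 2·1 + (-5)·1; 5·1 + 1·1 + 4·1) = (3, 1, 10)
w2 = Bw1 = (5·3 + 1·1 + (-3)·10; 4·3 + 2·1 + (-5)·10; 5·3 + 1·1 + 4·10) = (-14, -36, 56)
w3 = Bw2 = (-274, -408, 118)
Requested component of w3: -408

-408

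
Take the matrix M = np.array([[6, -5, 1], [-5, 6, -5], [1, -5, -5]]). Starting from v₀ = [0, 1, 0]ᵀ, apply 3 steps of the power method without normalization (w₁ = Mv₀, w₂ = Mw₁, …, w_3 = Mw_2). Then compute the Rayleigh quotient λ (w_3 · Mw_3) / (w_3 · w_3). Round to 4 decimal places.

w1 = Mv₀ = (-5, 6, -5)
w2 = Mw1 = (-65, 86, -10)
w3 = Mw2 = (-830, 891, -445)
Mw3 = (-9880, 11721, -3060)
w3·Mw3 = (-830)·(-9880) + 891·11721 + (-445)·(-3060) = 20005511; w3·w3 = (-830)·(-830) + 891·891 + (-445)·(-445) = 1680806
λ ≈ 20005511/1680806 = 11.9023

λ ≈ 11.9023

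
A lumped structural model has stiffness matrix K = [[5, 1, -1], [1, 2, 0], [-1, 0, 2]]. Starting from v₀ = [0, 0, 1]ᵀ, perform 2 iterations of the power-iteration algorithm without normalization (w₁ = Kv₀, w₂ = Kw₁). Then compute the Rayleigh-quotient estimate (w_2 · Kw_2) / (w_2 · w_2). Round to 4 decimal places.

w1 = Kv₀ = (5·0 + 1·0 + (-1)·1; 1·0 + 2·0 + 0·1; (-1)·0 + 0·0 + 2·1) = (-1, 0, 2)
w2 = Kw1 = (5·(-1) + 1·0 + (-1)·2; 1·(-1) + 2·0 + 0·2; (-1)·(-1) + 0·0 + 2·2) = (-7, -1, 5)
Kw2 = (-41, -9, 17)
w2·Kw2 = (-7)·(-41) + (-1)·(-9) + 5·17 = 381; w2·w2 = (-7)·(-7) + (-1)·(-1) + 5·5 = 75
λ ≈ 381/75 = 5.0800

λ ≈ 5.0800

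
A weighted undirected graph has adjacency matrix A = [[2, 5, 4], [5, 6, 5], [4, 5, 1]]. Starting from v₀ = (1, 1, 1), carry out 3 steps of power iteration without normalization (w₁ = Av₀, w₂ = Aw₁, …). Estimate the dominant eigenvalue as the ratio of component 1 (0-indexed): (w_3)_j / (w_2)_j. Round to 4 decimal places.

λ ≈ 12.8657

w1 = Av₀ = (11, 16, 10)
w2 = Aw1 = (142, 201, 134)
w3 = Aw2 = (1825, 2586, 1707)
Ratio at component: 2586 / 201 = 12.8657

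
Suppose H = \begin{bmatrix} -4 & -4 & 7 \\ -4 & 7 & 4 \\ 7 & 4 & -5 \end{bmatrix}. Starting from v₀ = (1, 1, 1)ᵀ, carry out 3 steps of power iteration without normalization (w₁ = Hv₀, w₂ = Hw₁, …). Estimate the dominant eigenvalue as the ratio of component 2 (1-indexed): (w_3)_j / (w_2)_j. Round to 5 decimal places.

w1 = Hv₀ = (-1, 7, 6)
w2 = Hw1 = (18, 77, -9)
w3 = Hw2 = (-443, 431, 479)
Ratio at component: 431 / 77 = 5.59740

λ ≈ 5.59740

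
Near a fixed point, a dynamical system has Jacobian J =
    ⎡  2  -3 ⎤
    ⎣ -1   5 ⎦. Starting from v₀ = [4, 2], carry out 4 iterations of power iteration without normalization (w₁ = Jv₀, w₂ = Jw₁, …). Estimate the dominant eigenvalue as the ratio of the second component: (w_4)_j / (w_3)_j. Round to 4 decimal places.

5.7273

w1 = Jv₀ = (2·4 + (-3)·2; (-1)·4 + 5·2) = (2, 6)
w2 = Jw1 = (2·2 + (-3)·6; (-1)·2 + 5·6) = (-14, 28)
w3 = Jw2 = (-112, 154)
w4 = Jw3 = (-686, 882)
Ratio at component: 882 / 154 = 5.7273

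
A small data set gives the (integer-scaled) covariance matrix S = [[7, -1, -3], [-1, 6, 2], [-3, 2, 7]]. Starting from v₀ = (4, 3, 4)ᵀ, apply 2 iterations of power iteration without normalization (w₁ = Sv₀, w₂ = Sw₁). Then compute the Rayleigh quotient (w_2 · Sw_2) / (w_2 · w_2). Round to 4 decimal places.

w1 = Sv₀ = (13, 22, 22)
w2 = Sw1 = (3, 163, 159)
Sw2 = (-619, 1293, 1430)
w2·Sw2 = 3·(-619) + 163·1293 + 159·1430 = 436272; w2·w2 = 3·3 + 163·163 + 159·159 = 51859
λ ≈ 436272/51859 = 8.4127

8.4127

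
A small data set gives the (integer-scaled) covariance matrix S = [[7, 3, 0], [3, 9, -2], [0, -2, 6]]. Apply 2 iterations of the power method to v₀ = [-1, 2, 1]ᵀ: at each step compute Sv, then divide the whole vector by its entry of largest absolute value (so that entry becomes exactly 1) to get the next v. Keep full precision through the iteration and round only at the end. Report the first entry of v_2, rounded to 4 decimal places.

0.2909

Sv0 = (-1.00000, 13.00000, 2.00000); divide by 13.00000 → v1 = (-0.07692, 1.00000, 0.15385)
Sv1 = (2.46154, 8.46154, -1.07692); divide by 8.46154 → v2 = (0.29091, 1.00000, -0.12727)
Requested entry of v2: 32/110 = 0.2909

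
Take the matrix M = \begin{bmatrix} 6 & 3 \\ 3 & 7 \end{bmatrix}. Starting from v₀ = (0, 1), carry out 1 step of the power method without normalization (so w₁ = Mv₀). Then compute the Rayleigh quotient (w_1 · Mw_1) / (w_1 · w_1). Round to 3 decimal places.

w1 = Mv₀ = (6·0 + 3·1; 3·0 + 7·1) = (3, 7)
Mw1 = (39, 58)
w1·Mw1 = 3·39 + 7·58 = 523; w1·w1 = 3·3 + 7·7 = 58
λ ≈ 523/58 = 9.017

λ ≈ 9.017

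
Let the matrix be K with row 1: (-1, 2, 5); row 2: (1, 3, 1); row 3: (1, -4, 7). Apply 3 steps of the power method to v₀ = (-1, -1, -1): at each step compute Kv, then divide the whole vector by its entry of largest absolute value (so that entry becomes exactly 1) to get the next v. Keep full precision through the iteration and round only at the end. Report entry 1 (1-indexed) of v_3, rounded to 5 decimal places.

0.84956

Kv0 = (-6.000000, -5.000000, -4.000000); divide by -6.000000 → v1 = (1.000000, 0.833333, 0.666667)
Kv1 = (4.000000, 4.166667, 2.333333); divide by 4.166667 → v2 = (0.960000, 1.000000, 0.560000)
Kv2 = (3.840000, 4.520000, 0.880000); divide by 4.520000 → v3 = (0.849558, 1.000000, 0.194690)
Requested entry of v3: -96/-113 = 0.84956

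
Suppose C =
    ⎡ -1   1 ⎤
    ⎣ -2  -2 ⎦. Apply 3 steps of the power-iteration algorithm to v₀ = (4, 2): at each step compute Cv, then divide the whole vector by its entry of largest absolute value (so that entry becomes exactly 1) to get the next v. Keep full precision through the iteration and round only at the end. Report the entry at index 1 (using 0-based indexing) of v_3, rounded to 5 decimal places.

Cv0 = (-2.000000, -12.000000); divide by -12.000000 → v1 = (0.166667, 1.000000)
Cv1 = (0.833333, -2.333333); divide by -2.333333 → v2 = (-0.357143, 1.000000)
Cv2 = (1.357143, -1.285714); divide by 1.357143 → v3 = (1.000000, -0.947368)
Requested entry of v3: -36/38 = -0.94737

-0.94737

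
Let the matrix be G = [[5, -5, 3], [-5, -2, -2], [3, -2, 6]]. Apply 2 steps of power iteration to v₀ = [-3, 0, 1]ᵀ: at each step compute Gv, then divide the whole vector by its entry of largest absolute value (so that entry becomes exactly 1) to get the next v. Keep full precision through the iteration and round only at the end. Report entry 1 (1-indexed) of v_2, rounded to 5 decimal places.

1.00000

Gv0 = (-12.000000, 13.000000, -3.000000); divide by 13.000000 → v1 = (-0.923077, 1.000000, -0.230769)
Gv1 = (-10.307692, 3.076923, -6.153846); divide by -10.307692 → v2 = (1.000000, -0.298507, 0.597015)
Requested entry of v2: -134/-134 = 1.00000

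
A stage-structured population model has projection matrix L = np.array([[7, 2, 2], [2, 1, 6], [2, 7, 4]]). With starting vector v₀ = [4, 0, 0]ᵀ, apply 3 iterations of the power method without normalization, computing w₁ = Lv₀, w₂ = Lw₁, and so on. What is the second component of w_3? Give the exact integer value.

1432

w1 = Lv₀ = (7·4 + 2·0 + 2·0; 2·4 + 1·0 + 6·0; 2·4 + 7·0 + 4·0) = (28, 8, 8)
w2 = Lw1 = (7·28 + 2·8 + 2·8; 2·28 + 1·8 + 6·8; 2·28 + 7·8 + 4·8) = (228, 112, 144)
w3 = Lw2 = (2108, 1432, 1816)
The requested component of w3 is 1432.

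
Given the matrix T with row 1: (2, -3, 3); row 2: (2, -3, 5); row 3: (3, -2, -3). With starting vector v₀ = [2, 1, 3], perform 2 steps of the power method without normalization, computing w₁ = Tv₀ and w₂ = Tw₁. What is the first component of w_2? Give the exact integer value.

-43

w1 = Tv₀ = (2·2 + (-3)·1 + 3·3; 2·2 + (-3)·1 + 5·3; 3·2 + (-2)·1 + (-3)·3) = (10, 16, -5)
w2 = Tw1 = (2·10 + (-3)·16 + 3·(-5); 2·10 + (-3)·16 + 5·(-5); 3·10 + (-2)·16 + (-3)·(-5)) = (-43, -53, 13)
The requested component of w2 is -43.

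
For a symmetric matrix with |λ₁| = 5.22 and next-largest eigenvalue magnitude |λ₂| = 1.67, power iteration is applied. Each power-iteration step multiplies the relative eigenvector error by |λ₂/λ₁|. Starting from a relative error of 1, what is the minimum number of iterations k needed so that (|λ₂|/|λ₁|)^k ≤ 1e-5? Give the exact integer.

11

|λ₂/λ₁| = 1.67/5.22 = 0.31992
Need k ≥ ln(1e-5) / ln(0.31992) = -11.5129 / -1.1397 ≈ 10.102
Smallest integer k satisfying the bound: 11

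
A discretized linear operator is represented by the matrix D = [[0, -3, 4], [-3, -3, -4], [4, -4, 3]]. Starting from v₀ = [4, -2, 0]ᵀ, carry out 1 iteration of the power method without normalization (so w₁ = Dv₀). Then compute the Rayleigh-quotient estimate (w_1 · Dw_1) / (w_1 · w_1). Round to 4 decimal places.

w1 = Dv₀ = (6, -6, 24)
Dw1 = (114, -96, 120)
w1·Dw1 = 6·114 + (-6)·(-96) + 24·120 = 4140; w1·w1 = 6·6 + (-6)·(-6) + 24·24 = 648
λ ≈ 4140/648 = 6.3889

6.3889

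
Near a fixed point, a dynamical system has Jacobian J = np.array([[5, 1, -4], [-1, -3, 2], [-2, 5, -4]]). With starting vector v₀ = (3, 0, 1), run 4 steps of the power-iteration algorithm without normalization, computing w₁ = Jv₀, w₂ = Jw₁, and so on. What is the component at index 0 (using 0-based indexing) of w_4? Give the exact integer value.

w1 = Jv₀ = (5·3 + 1·0 + (-4)·1; (-1)·3 + (-3)·0 + 2·1; (-2)·3 + 5·0 + (-4)·1) = (11, -1, -10)
w2 = Jw1 = (5·11 + 1·(-1) + (-4)·(-10); (-1)·11 + (-3)·(-1) + 2·(-10); (-2)·11 + 5·(-1) + (-4)·(-10)) = (94, -28, 13)
w3 = Jw2 = (390, 16, -380)
w4 = Jw3 = (3486, -1198, 820)
The requested component of w4 is 3486.

3486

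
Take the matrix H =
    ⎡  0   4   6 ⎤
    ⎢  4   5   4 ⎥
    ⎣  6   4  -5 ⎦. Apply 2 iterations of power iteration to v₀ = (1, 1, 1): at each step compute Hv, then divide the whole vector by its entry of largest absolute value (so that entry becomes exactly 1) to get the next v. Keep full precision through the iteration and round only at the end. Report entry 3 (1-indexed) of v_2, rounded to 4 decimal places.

Hv0 = (10.00000, 13.00000, 5.00000); divide by 13.00000 → v1 = (0.76923, 1.00000, 0.38462)
Hv1 = (6.30769, 9.61538, 6.69231); divide by 9.61538 → v2 = (0.65600, 1.00000, 0.69600)
Requested entry of v2: 87/125 = 0.6960

0.6960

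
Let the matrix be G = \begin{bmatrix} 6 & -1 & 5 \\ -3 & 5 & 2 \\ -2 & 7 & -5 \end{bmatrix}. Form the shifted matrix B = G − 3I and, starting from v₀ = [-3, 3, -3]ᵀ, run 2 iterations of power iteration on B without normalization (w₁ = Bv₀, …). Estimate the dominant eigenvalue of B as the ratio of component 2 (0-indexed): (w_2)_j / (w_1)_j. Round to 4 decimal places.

-5.7059

B = G − 3I has rows (3, -1, 5); (-3, 2, 2); (-2, 7, -8)
w1 = Bv₀ = (3·(-3) + (-1)·3 + 5·(-3); (-3)·(-3) + 2·3 + 2·(-3); (-2)·(-3) + 7·3 + (-8)·(-3)) = (-27, 9, 51)
w2 = Bw1 = (3·(-27) + (-1)·9 + 5·51; (-3)·(-27) + 2·9 + 2·51; (-2)·(-27) + 7·9 + (-8)·51) = (165, 201, -291)
Ratio: -291/51 = -5.7059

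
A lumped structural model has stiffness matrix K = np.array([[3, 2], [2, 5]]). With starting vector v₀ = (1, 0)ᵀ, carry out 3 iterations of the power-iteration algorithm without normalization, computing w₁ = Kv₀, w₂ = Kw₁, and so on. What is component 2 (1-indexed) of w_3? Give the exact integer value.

w1 = Kv₀ = (3·1 + 2·0; 2·1 + 5·0) = (3, 2)
w2 = Kw1 = (3·3 + 2·2; 2·3 + 5·2) = (13, 16)
w3 = Kw2 = (71, 106)
The requested component of w3 is 106.

106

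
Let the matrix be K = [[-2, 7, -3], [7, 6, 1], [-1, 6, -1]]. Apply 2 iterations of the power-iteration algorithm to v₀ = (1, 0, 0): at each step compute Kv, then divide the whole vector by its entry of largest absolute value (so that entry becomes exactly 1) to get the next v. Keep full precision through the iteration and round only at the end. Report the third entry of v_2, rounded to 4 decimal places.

Kv0 = (-2.00000, 7.00000, -1.00000); divide by 7.00000 → v1 = (-0.28571, 1.00000, -0.14286)
Kv1 = (8.00000, 3.85714, 6.42857); divide by 8.00000 → v2 = (1.00000, 0.48214, 0.80357)
Requested entry of v2: 45/56 = 0.8036

0.8036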